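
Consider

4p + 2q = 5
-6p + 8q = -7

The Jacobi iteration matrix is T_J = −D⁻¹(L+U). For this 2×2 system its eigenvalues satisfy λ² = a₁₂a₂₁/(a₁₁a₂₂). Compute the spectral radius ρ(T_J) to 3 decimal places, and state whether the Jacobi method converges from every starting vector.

0.612

a₁₂a₂₁/(a₁₁a₂₂) = (2)·(-6) / ((4)·(8)) = -0.375000
ρ = √|-0.375000| = √0.375000 = 0.612
ρ < 1, so Jacobi converges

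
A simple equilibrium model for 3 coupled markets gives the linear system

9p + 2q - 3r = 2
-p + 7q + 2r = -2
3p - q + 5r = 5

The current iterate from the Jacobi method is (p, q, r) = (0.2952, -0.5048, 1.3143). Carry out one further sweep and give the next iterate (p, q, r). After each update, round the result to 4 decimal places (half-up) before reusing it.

One sweep:
  p = (2 - (2)·-0.5048 - (-3)·1.3143) / (9) = 0.7725
  q = (-2 - (-1)·0.2952 - (2)·1.3143) / (7) = -0.6191
  r = (5 - (3)·0.2952 - (-1)·-0.5048) / (5) = 0.7219

(0.7725, -0.6191, 0.7219)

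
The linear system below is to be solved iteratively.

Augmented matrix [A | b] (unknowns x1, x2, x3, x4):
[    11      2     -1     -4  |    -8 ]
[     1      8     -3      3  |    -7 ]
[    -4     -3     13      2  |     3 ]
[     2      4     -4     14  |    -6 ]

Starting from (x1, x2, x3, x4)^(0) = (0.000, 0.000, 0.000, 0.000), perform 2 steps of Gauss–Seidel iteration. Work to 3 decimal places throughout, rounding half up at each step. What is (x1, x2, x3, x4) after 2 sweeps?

(-0.655, -0.802, -0.133, -0.144)

Iteration 1:
  x1 = (-8 - (2)·0.000 - (-1)·0.000 - (-4)·0.000) / (11) = -0.727
  x2 = (-7 - (1)·-0.727 - (-3)·0.000 - (3)·0.000) / (8) = -0.784
  x3 = (3 - (-4)·-0.727 - (-3)·-0.784 - (2)·0.000) / (13) = -0.174
  x4 = (-6 - (2)·-0.727 - (4)·-0.784 - (-4)·-0.174) / (14) = -0.150
Iteration 2:
  x1 = (-8 - (2)·-0.784 - (-1)·-0.174 - (-4)·-0.150) / (11) = -0.655
  x2 = (-7 - (1)·-0.655 - (-3)·-0.174 - (3)·-0.150) / (8) = -0.802
  x3 = (3 - (-4)·-0.655 - (-3)·-0.802 - (2)·-0.150) / (13) = -0.133
  x4 = (-6 - (2)·-0.655 - (4)·-0.802 - (-4)·-0.133) / (14) = -0.144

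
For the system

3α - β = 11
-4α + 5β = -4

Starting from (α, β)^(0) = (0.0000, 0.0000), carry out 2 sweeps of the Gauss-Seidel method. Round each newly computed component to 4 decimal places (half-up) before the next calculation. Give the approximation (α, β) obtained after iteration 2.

(4.3778, 2.7022)

Iteration 1:
  α = (11 - (-1)·0.0000) / (3) = 3.6667
  β = (-4 - (-4)·3.6667) / (5) = 2.1334
Iteration 2:
  α = (11 - (-1)·2.1334) / (3) = 4.3778
  β = (-4 - (-4)·4.3778) / (5) = 2.7022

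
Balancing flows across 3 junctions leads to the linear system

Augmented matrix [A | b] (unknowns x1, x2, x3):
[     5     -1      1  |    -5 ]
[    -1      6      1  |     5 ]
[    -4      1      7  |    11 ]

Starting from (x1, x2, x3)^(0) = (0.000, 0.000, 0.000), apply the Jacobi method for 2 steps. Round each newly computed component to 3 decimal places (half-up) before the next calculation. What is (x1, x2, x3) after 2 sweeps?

(-1.148, 0.405, 0.881)

Iteration 1:
  x1 = (-5 - (-1)·0.000 - (1)·0.000) / (5) = -1.000
  x2 = (5 - (-1)·0.000 - (1)·0.000) / (6) = 0.833
  x3 = (11 - (-4)·0.000 - (1)·0.000) / (7) = 1.571
Iteration 2:
  x1 = (-5 - (-1)·0.833 - (1)·1.571) / (5) = -1.148
  x2 = (5 - (-1)·-1.000 - (1)·1.571) / (6) = 0.405
  x3 = (11 - (-4)·-1.000 - (1)·0.833) / (7) = 0.881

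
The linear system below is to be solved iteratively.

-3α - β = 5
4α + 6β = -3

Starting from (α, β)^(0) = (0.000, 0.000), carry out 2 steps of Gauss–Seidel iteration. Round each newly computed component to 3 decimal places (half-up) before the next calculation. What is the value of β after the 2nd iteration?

Iteration 1:
  α = (5 - (-1)·0.000) / (-3) = -1.667
  β = (-3 - (4)·-1.667) / (6) = 0.611
Iteration 2:
  α = (5 - (-1)·0.611) / (-3) = -1.870
  β = (-3 - (4)·-1.870) / (6) = 0.747

0.747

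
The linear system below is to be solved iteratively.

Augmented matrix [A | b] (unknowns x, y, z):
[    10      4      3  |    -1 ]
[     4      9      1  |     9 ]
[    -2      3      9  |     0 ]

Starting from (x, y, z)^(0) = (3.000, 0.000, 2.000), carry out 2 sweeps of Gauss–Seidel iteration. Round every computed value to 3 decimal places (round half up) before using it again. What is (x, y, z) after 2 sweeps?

Iteration 1:
  x = (-1 - (4)·0.000 - (3)·2.000) / (10) = -0.700
  y = (9 - (4)·-0.700 - (1)·2.000) / (9) = 1.089
  z = (0 - (-2)·-0.700 - (3)·1.089) / (9) = -0.519
Iteration 2:
  x = (-1 - (4)·1.089 - (3)·-0.519) / (10) = -0.380
  y = (9 - (4)·-0.380 - (1)·-0.519) / (9) = 1.227
  z = (0 - (-2)·-0.380 - (3)·1.227) / (9) = -0.493

(-0.380, 1.227, -0.493)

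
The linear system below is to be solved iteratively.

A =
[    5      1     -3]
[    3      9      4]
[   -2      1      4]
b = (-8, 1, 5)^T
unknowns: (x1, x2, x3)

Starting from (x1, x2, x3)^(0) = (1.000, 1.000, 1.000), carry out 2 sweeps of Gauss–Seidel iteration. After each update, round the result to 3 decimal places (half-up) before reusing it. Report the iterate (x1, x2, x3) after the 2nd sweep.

(-1.234, 0.241, 0.573)

Iteration 1:
  x1 = (-8 - (1)·1.000 - (-3)·1.000) / (5) = -1.200
  x2 = (1 - (3)·-1.200 - (4)·1.000) / (9) = 0.067
  x3 = (5 - (-2)·-1.200 - (1)·0.067) / (4) = 0.633
Iteration 2:
  x1 = (-8 - (1)·0.067 - (-3)·0.633) / (5) = -1.234
  x2 = (1 - (3)·-1.234 - (4)·0.633) / (9) = 0.241
  x3 = (5 - (-2)·-1.234 - (1)·0.241) / (4) = 0.573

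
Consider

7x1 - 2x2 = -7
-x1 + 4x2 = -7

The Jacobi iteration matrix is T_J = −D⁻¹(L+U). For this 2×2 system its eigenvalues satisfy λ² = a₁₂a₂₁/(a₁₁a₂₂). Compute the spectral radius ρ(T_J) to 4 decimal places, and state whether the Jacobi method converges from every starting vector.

a₁₂a₂₁/(a₁₁a₂₂) = (-2)·(-1) / ((7)·(4)) = 0.071429
ρ = √|0.071429| = √0.071429 = 0.2673
ρ < 1, so Jacobi converges

0.2673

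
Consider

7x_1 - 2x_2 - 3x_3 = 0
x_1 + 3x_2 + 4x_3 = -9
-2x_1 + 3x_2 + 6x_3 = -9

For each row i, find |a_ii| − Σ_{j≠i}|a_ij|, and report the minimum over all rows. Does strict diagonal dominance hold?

-2

row 1: |7| − (2+3) = 2
row 2: |3| − (1+4) = -2
row 3: |6| − (2+3) = 1
minimum over rows = -2 → not strictly diagonally dominant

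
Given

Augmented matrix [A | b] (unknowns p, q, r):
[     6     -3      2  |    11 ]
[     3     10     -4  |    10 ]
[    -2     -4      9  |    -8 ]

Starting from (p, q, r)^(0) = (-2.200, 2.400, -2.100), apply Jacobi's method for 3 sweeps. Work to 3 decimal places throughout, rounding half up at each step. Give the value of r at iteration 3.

-0.476

Iteration 1:
  p = (11 - (-3)·2.400 - (2)·-2.100) / (6) = 3.733
  q = (10 - (3)·-2.200 - (-4)·-2.100) / (10) = 0.820
  r = (-8 - (-2)·-2.200 - (-4)·2.400) / (9) = -0.311
Iteration 2:
  p = (11 - (-3)·0.820 - (2)·-0.311) / (6) = 2.347
  q = (10 - (3)·3.733 - (-4)·-0.311) / (10) = -0.244
  r = (-8 - (-2)·3.733 - (-4)·0.820) / (9) = 0.305
Iteration 3:
  p = (11 - (-3)·-0.244 - (2)·0.305) / (6) = 1.610
  q = (10 - (3)·2.347 - (-4)·0.305) / (10) = 0.418
  r = (-8 - (-2)·2.347 - (-4)·-0.244) / (9) = -0.476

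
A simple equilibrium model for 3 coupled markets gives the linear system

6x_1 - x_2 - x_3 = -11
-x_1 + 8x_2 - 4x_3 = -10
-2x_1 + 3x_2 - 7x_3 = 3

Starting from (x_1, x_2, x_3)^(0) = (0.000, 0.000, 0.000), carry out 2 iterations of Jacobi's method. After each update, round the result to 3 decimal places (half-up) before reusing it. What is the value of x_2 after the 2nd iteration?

Iteration 1:
  x_1 = (-11 - (-1)·0.000 - (-1)·0.000) / (6) = -1.833
  x_2 = (-10 - (-1)·0.000 - (-4)·0.000) / (8) = -1.250
  x_3 = (3 - (-2)·0.000 - (3)·0.000) / (-7) = -0.429
Iteration 2:
  x_1 = (-11 - (-1)·-1.250 - (-1)·-0.429) / (6) = -2.113
  x_2 = (-10 - (-1)·-1.833 - (-4)·-0.429) / (8) = -1.694
  x_3 = (3 - (-2)·-1.833 - (3)·-1.250) / (-7) = -0.441

-1.694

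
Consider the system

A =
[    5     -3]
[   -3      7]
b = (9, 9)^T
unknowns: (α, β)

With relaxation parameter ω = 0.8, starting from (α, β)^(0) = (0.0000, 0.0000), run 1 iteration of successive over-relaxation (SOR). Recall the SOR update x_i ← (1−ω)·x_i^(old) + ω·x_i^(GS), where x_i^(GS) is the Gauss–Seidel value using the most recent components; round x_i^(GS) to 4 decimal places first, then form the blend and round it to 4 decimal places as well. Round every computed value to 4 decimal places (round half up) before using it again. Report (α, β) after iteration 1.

(1.4400, 1.5223)

Iteration 1:
  α: GS value = (9 - (-3)·0.0000) / (5) = 1.8000;  α ← (1−ω)·0.0000 + ω·1.8000 = 1.4400
  β: GS value = (9 - (-3)·1.4400) / (7) = 1.9029;  β ← (1−ω)·0.0000 + ω·1.9029 = 1.5223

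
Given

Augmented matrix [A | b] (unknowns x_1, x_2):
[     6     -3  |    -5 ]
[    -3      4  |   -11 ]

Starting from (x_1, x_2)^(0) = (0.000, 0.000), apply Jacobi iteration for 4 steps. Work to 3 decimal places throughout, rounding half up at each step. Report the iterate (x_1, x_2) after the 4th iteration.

Iteration 1:
  x_1 = (-5 - (-3)·0.000) / (6) = -0.833
  x_2 = (-11 - (-3)·0.000) / (4) = -2.750
Iteration 2:
  x_1 = (-5 - (-3)·-2.750) / (6) = -2.208
  x_2 = (-11 - (-3)·-0.833) / (4) = -3.375
Iteration 3:
  x_1 = (-5 - (-3)·-3.375) / (6) = -2.521
  x_2 = (-11 - (-3)·-2.208) / (4) = -4.406
Iteration 4:
  x_1 = (-5 - (-3)·-4.406) / (6) = -3.036
  x_2 = (-11 - (-3)·-2.521) / (4) = -4.641

(-3.036, -4.641)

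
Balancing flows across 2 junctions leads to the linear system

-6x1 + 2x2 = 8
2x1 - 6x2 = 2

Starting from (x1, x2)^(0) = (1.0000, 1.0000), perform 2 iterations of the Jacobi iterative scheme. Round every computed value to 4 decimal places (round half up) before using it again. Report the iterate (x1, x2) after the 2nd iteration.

(-1.3333, -0.6667)

Iteration 1:
  x1 = (8 - (2)·1.0000) / (-6) = -1.0000
  x2 = (2 - (2)·1.0000) / (-6) = 0.0000
Iteration 2:
  x1 = (8 - (2)·0.0000) / (-6) = -1.3333
  x2 = (2 - (2)·-1.0000) / (-6) = -0.6667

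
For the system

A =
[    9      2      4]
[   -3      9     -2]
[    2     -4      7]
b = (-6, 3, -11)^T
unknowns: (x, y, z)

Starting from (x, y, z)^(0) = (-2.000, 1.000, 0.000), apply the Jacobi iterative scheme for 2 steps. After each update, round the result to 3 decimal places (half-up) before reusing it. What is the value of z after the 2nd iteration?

Iteration 1:
  x = (-6 - (2)·1.000 - (4)·0.000) / (9) = -0.889
  y = (3 - (-3)·-2.000 - (-2)·0.000) / (9) = -0.333
  z = (-11 - (2)·-2.000 - (-4)·1.000) / (7) = -0.429
Iteration 2:
  x = (-6 - (2)·-0.333 - (4)·-0.429) / (9) = -0.402
  y = (3 - (-3)·-0.889 - (-2)·-0.429) / (9) = -0.058
  z = (-11 - (2)·-0.889 - (-4)·-0.333) / (7) = -1.508

-1.508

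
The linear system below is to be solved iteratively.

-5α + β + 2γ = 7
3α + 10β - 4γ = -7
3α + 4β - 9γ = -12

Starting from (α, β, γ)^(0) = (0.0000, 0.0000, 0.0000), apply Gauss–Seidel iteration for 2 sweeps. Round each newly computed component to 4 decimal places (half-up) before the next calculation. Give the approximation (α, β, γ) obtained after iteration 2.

(-1.1591, -0.0554, 0.9223)

Iteration 1:
  α = (7 - (1)·0.0000 - (2)·0.0000) / (-5) = -1.4000
  β = (-7 - (3)·-1.4000 - (-4)·0.0000) / (10) = -0.2800
  γ = (-12 - (3)·-1.4000 - (4)·-0.2800) / (-9) = 0.7422
Iteration 2:
  α = (7 - (1)·-0.2800 - (2)·0.7422) / (-5) = -1.1591
  β = (-7 - (3)·-1.1591 - (-4)·0.7422) / (10) = -0.0554
  γ = (-12 - (3)·-1.1591 - (4)·-0.0554) / (-9) = 0.9223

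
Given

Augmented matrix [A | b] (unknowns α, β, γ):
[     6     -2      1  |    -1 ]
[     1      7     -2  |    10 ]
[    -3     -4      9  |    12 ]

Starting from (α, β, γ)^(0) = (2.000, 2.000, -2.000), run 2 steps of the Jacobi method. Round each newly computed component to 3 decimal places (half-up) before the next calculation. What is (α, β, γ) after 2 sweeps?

(-0.458, 2.135, 1.865)

Iteration 1:
  α = (-1 - (-2)·2.000 - (1)·-2.000) / (6) = 0.833
  β = (10 - (1)·2.000 - (-2)·-2.000) / (7) = 0.571
  γ = (12 - (-3)·2.000 - (-4)·2.000) / (9) = 2.889
Iteration 2:
  α = (-1 - (-2)·0.571 - (1)·2.889) / (6) = -0.458
  β = (10 - (1)·0.833 - (-2)·2.889) / (7) = 2.135
  γ = (12 - (-3)·0.833 - (-4)·0.571) / (9) = 1.865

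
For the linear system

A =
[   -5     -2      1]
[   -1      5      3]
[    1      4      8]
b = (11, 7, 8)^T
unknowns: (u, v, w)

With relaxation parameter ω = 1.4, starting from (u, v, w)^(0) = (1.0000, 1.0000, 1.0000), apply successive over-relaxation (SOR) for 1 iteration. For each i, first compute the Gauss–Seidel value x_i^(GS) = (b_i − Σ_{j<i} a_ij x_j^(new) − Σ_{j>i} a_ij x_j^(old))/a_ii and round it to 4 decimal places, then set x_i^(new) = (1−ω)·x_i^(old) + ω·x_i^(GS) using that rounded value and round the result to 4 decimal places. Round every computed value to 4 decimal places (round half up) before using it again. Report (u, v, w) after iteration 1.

Iteration 1:
  u: GS value = (11 - (-2)·1.0000 - (1)·1.0000) / (-5) = -2.4000;  u ← (1−ω)·1.0000 + ω·-2.4000 = -3.7600
  v: GS value = (7 - (-1)·-3.7600 - (3)·1.0000) / (5) = 0.0480;  v ← (1−ω)·1.0000 + ω·0.0480 = -0.3328
  w: GS value = (8 - (1)·-3.7600 - (4)·-0.3328) / (8) = 1.6364;  w ← (1−ω)·1.0000 + ω·1.6364 = 1.8910

(-3.7600, -0.3328, 1.8910)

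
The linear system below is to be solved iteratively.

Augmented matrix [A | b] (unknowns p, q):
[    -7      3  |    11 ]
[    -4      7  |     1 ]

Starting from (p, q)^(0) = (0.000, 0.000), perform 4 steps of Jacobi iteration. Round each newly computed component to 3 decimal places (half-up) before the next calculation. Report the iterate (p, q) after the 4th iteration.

Iteration 1:
  p = (11 - (3)·0.000) / (-7) = -1.571
  q = (1 - (-4)·0.000) / (7) = 0.143
Iteration 2:
  p = (11 - (3)·0.143) / (-7) = -1.510
  q = (1 - (-4)·-1.571) / (7) = -0.755
Iteration 3:
  p = (11 - (3)·-0.755) / (-7) = -1.895
  q = (1 - (-4)·-1.510) / (7) = -0.720
Iteration 4:
  p = (11 - (3)·-0.720) / (-7) = -1.880
  q = (1 - (-4)·-1.895) / (7) = -0.940

(-1.880, -0.940)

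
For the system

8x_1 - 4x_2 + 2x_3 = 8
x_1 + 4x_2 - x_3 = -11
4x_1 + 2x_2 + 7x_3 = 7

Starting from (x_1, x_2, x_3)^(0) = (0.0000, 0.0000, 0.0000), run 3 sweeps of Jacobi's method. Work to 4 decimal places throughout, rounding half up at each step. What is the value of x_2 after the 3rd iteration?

Iteration 1:
  x_1 = (8 - (-4)·0.0000 - (2)·0.0000) / (8) = 1.0000
  x_2 = (-11 - (1)·0.0000 - (-1)·0.0000) / (4) = -2.7500
  x_3 = (7 - (4)·0.0000 - (2)·0.0000) / (7) = 1.0000
Iteration 2:
  x_1 = (8 - (-4)·-2.7500 - (2)·1.0000) / (8) = -0.6250
  x_2 = (-11 - (1)·1.0000 - (-1)·1.0000) / (4) = -2.7500
  x_3 = (7 - (4)·1.0000 - (2)·-2.7500) / (7) = 1.2143
Iteration 3:
  x_1 = (8 - (-4)·-2.7500 - (2)·1.2143) / (8) = -0.6786
  x_2 = (-11 - (1)·-0.6250 - (-1)·1.2143) / (4) = -2.2902
  x_3 = (7 - (4)·-0.6250 - (2)·-2.7500) / (7) = 2.1429

-2.2902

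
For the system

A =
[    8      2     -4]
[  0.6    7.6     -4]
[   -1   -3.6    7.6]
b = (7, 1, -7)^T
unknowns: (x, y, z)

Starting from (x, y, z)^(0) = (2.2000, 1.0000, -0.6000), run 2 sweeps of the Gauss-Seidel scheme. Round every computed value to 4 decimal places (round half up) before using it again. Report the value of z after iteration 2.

Iteration 1:
  x = (7 - (2)·1.0000 - (-4)·-0.6000) / (8) = 0.3250
  y = (1 - (0.6)·0.3250 - (-4)·-0.6000) / (7.6) = -0.2099
  z = (-7 - (-1)·0.3250 - (-3.6)·-0.2099) / (7.6) = -0.9777
Iteration 2:
  x = (7 - (2)·-0.2099 - (-4)·-0.9777) / (8) = 0.4386
  y = (1 - (0.6)·0.4386 - (-4)·-0.9777) / (7.6) = -0.4176
  z = (-7 - (-1)·0.4386 - (-3.6)·-0.4176) / (7.6) = -1.0612

-1.0612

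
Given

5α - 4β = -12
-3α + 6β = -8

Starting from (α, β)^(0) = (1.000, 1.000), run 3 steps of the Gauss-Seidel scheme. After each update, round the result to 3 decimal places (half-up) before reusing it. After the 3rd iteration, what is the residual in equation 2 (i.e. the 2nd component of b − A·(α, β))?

0.001

Iteration 1:
  α = (-12 - (-4)·1.000) / (5) = -1.600
  β = (-8 - (-3)·-1.600) / (6) = -2.133
Iteration 2:
  α = (-12 - (-4)·-2.133) / (5) = -4.106
  β = (-8 - (-3)·-4.106) / (6) = -3.386
Iteration 3:
  α = (-12 - (-4)·-3.386) / (5) = -5.109
  β = (-8 - (-3)·-5.109) / (6) = -3.888
Residual b − A·x = (-2.007, 0.001)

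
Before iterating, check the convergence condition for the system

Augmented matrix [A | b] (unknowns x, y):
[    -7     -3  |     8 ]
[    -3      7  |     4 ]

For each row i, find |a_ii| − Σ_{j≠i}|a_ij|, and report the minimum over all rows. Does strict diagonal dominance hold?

row 1: |-7| − (3) = 4
row 2: |7| − (3) = 4
minimum over rows = 4 → strictly diagonally dominant (convergence guaranteed)

4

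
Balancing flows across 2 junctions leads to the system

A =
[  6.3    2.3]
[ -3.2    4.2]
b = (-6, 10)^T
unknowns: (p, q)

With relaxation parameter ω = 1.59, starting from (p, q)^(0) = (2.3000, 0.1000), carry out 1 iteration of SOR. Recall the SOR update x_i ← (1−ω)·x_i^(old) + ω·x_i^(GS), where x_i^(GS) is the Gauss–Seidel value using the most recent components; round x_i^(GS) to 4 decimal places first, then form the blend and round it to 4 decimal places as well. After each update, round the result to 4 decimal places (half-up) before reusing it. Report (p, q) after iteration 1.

Iteration 1:
  p: GS value = (-6 - (2.3)·0.1000) / (6.3) = -0.9889;  p ← (1−ω)·2.3000 + ω·-0.9889 = -2.9294
  q: GS value = (10 - (-3.2)·-2.9294) / (4.2) = 0.1490;  q ← (1−ω)·0.1000 + ω·0.1490 = 0.1779

(-2.9294, 0.1779)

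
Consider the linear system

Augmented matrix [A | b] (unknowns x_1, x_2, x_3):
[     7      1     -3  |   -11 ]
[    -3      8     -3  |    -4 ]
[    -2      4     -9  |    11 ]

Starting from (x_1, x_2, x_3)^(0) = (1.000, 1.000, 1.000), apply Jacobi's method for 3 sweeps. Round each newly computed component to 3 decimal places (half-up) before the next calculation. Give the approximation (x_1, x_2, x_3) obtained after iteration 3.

Iteration 1:
  x_1 = (-11 - (1)·1.000 - (-3)·1.000) / (7) = -1.286
  x_2 = (-4 - (-3)·1.000 - (-3)·1.000) / (8) = 0.250
  x_3 = (11 - (-2)·1.000 - (4)·1.000) / (-9) = -1.000
Iteration 2:
  x_1 = (-11 - (1)·0.250 - (-3)·-1.000) / (7) = -2.036
  x_2 = (-4 - (-3)·-1.286 - (-3)·-1.000) / (8) = -1.357
  x_3 = (11 - (-2)·-1.286 - (4)·0.250) / (-9) = -0.825
Iteration 3:
  x_1 = (-11 - (1)·-1.357 - (-3)·-0.825) / (7) = -1.731
  x_2 = (-4 - (-3)·-2.036 - (-3)·-0.825) / (8) = -1.573
  x_3 = (11 - (-2)·-2.036 - (4)·-1.357) / (-9) = -1.373

(-1.731, -1.573, -1.373)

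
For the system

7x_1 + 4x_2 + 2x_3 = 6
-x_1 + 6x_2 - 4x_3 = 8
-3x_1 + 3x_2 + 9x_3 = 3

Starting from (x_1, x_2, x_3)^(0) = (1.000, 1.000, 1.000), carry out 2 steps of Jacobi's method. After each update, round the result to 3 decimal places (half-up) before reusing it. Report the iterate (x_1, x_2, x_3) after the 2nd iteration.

(-0.476, 1.555, -0.389)

Iteration 1:
  x_1 = (6 - (4)·1.000 - (2)·1.000) / (7) = 0.000
  x_2 = (8 - (-1)·1.000 - (-4)·1.000) / (6) = 2.167
  x_3 = (3 - (-3)·1.000 - (3)·1.000) / (9) = 0.333
Iteration 2:
  x_1 = (6 - (4)·2.167 - (2)·0.333) / (7) = -0.476
  x_2 = (8 - (-1)·0.000 - (-4)·0.333) / (6) = 1.555
  x_3 = (3 - (-3)·0.000 - (3)·2.167) / (9) = -0.389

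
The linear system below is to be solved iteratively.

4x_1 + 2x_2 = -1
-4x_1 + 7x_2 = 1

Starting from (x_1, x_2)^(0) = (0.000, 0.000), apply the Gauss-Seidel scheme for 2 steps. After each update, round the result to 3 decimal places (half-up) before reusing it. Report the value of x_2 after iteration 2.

Iteration 1:
  x_1 = (-1 - (2)·0.000) / (4) = -0.250
  x_2 = (1 - (-4)·-0.250) / (7) = 0.000
Iteration 2:
  x_1 = (-1 - (2)·0.000) / (4) = -0.250
  x_2 = (1 - (-4)·-0.250) / (7) = 0.000

0.000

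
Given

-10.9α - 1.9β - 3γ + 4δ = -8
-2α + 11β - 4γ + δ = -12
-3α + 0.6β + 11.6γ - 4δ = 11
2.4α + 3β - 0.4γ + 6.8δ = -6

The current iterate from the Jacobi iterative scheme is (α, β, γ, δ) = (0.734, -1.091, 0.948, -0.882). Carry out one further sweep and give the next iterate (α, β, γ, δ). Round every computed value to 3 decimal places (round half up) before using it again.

One sweep:
  α = (-8 - (-1.9)·-1.091 - (-3)·0.948 - (4)·-0.882) / (-10.9) = 0.340
  β = (-12 - (-2)·0.734 - (-4)·0.948 - (1)·-0.882) / (11) = -0.533
  γ = (11 - (-3)·0.734 - (0.6)·-1.091 - (-4)·-0.882) / (11.6) = 0.890
  δ = (-6 - (2.4)·0.734 - (3)·-1.091 - (-0.4)·0.948) / (6.8) = -0.604

(0.340, -0.533, 0.890, -0.604)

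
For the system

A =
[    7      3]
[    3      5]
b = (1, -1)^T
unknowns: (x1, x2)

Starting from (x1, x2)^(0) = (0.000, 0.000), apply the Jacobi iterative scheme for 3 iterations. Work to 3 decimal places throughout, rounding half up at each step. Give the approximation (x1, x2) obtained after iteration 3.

(0.265, -0.337)

Iteration 1:
  x1 = (1 - (3)·0.000) / (7) = 0.143
  x2 = (-1 - (3)·0.000) / (5) = -0.200
Iteration 2:
  x1 = (1 - (3)·-0.200) / (7) = 0.229
  x2 = (-1 - (3)·0.143) / (5) = -0.286
Iteration 3:
  x1 = (1 - (3)·-0.286) / (7) = 0.265
  x2 = (-1 - (3)·0.229) / (5) = -0.337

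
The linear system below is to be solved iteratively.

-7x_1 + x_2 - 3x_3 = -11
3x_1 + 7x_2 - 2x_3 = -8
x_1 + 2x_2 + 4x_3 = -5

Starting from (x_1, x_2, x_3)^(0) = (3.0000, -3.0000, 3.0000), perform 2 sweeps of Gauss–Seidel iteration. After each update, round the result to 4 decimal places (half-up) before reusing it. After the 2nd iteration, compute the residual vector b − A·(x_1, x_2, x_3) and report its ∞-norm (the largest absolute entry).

Iteration 1:
  x_1 = (-11 - (1)·-3.0000 - (-3)·3.0000) / (-7) = -0.1429
  x_2 = (-8 - (3)·-0.1429 - (-2)·3.0000) / (7) = -0.2245
  x_3 = (-5 - (1)·-0.1429 - (2)·-0.2245) / (4) = -1.1020
Iteration 2:
  x_1 = (-11 - (1)·-0.2245 - (-3)·-1.1020) / (-7) = 2.0116
  x_2 = (-8 - (3)·2.0116 - (-2)·-1.1020) / (7) = -2.3198
  x_3 = (-5 - (1)·2.0116 - (2)·-2.3198) / (4) = -0.5930
Residual b − A·x = (3.6220, 1.0178, 0.0000); ∞-norm = 3.6220

3.6220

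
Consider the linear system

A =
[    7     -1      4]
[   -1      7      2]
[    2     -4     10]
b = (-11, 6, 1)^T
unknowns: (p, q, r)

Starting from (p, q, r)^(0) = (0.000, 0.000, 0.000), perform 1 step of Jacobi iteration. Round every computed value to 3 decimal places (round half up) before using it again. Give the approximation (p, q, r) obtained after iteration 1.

Iteration 1:
  p = (-11 - (-1)·0.000 - (4)·0.000) / (7) = -1.571
  q = (6 - (-1)·0.000 - (2)·0.000) / (7) = 0.857
  r = (1 - (2)·0.000 - (-4)·0.000) / (10) = 0.100

(-1.571, 0.857, 0.100)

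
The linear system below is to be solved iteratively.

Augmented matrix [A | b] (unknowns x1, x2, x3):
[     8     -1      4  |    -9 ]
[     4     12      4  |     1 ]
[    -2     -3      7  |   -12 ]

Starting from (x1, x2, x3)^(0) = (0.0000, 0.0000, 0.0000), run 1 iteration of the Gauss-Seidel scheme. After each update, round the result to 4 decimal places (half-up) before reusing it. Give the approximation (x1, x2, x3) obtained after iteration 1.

Iteration 1:
  x1 = (-9 - (-1)·0.0000 - (4)·0.0000) / (8) = -1.1250
  x2 = (1 - (4)·-1.1250 - (4)·0.0000) / (12) = 0.4583
  x3 = (-12 - (-2)·-1.1250 - (-3)·0.4583) / (7) = -1.8393

(-1.1250, 0.4583, -1.8393)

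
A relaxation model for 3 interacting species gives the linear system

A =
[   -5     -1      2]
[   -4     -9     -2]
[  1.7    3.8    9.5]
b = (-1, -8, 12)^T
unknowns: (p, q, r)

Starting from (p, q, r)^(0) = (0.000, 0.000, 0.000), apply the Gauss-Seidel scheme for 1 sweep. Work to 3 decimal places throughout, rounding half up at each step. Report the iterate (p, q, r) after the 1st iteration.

Iteration 1:
  p = (-1 - (-1)·0.000 - (2)·0.000) / (-5) = 0.200
  q = (-8 - (-4)·0.200 - (-2)·0.000) / (-9) = 0.800
  r = (12 - (1.7)·0.200 - (3.8)·0.800) / (9.5) = 0.907

(0.200, 0.800, 0.907)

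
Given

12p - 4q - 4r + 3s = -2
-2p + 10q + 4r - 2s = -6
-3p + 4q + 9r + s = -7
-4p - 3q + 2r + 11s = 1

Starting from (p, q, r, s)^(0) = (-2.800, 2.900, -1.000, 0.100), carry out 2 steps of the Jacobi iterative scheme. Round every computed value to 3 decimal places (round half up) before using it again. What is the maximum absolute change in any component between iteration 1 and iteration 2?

2.704

Iteration 1:
  p = (-2 - (-4)·2.900 - (-4)·-1.000 - (3)·0.100) / (12) = 0.442
  q = (-6 - (-2)·-2.800 - (4)·-1.000 - (-2)·0.100) / (10) = -0.740
  r = (-7 - (-3)·-2.800 - (4)·2.900 - (1)·0.100) / (9) = -3.011
  s = (1 - (-4)·-2.800 - (-3)·2.900 - (2)·-1.000) / (11) = 0.045
Iteration 2:
  p = (-2 - (-4)·-0.740 - (-4)·-3.011 - (3)·0.045) / (12) = -1.428
  q = (-6 - (-2)·0.442 - (4)·-3.011 - (-2)·0.045) / (10) = 0.702
  r = (-7 - (-3)·0.442 - (4)·-0.740 - (1)·0.045) / (9) = -0.307
  s = (1 - (-4)·0.442 - (-3)·-0.740 - (2)·-3.011) / (11) = 0.597
Change: (-1.870, 1.442, 2.704, 0.552) → max |·| = 2.704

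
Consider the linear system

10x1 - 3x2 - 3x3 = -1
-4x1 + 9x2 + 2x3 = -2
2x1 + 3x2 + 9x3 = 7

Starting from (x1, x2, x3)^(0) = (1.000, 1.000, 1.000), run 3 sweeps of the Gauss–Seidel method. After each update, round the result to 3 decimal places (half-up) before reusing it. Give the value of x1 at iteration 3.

0.057

Iteration 1:
  x1 = (-1 - (-3)·1.000 - (-3)·1.000) / (10) = 0.500
  x2 = (-2 - (-4)·0.500 - (2)·1.000) / (9) = -0.222
  x3 = (7 - (2)·0.500 - (3)·-0.222) / (9) = 0.741
Iteration 2:
  x1 = (-1 - (-3)·-0.222 - (-3)·0.741) / (10) = 0.056
  x2 = (-2 - (-4)·0.056 - (2)·0.741) / (9) = -0.362
  x3 = (7 - (2)·0.056 - (3)·-0.362) / (9) = 0.886
Iteration 3:
  x1 = (-1 - (-3)·-0.362 - (-3)·0.886) / (10) = 0.057
  x2 = (-2 - (-4)·0.057 - (2)·0.886) / (9) = -0.394
  x3 = (7 - (2)·0.057 - (3)·-0.394) / (9) = 0.896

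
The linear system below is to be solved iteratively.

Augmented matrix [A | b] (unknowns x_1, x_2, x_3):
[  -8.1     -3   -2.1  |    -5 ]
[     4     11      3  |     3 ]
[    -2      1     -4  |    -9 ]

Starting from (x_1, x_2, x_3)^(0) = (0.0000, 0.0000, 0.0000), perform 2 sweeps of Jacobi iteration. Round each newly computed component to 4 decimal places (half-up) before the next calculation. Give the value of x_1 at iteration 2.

Iteration 1:
  x_1 = (-5 - (-3)·0.0000 - (-2.1)·0.0000) / (-8.1) = 0.6173
  x_2 = (3 - (4)·0.0000 - (3)·0.0000) / (11) = 0.2727
  x_3 = (-9 - (-2)·0.0000 - (1)·0.0000) / (-4) = 2.2500
Iteration 2:
  x_1 = (-5 - (-3)·0.2727 - (-2.1)·2.2500) / (-8.1) = -0.0670
  x_2 = (3 - (4)·0.6173 - (3)·2.2500) / (11) = -0.5654
  x_3 = (-9 - (-2)·0.6173 - (1)·0.2727) / (-4) = 2.0095

-0.0670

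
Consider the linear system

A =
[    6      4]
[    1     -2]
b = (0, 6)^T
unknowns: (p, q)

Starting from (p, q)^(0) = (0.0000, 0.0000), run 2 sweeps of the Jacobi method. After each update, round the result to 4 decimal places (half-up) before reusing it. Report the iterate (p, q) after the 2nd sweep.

Iteration 1:
  p = (0 - (4)·0.0000) / (6) = 0.0000
  q = (6 - (1)·0.0000) / (-2) = -3.0000
Iteration 2:
  p = (0 - (4)·-3.0000) / (6) = 2.0000
  q = (6 - (1)·0.0000) / (-2) = -3.0000

(2.0000, -3.0000)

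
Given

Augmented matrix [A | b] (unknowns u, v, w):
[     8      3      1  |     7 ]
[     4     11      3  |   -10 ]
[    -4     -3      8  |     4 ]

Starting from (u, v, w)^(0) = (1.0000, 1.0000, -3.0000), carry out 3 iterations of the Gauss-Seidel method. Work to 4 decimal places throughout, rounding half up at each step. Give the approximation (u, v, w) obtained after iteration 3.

Iteration 1:
  u = (7 - (3)·1.0000 - (1)·-3.0000) / (8) = 0.8750
  v = (-10 - (4)·0.8750 - (3)·-3.0000) / (11) = -0.4091
  w = (4 - (-4)·0.8750 - (-3)·-0.4091) / (8) = 0.7841
Iteration 2:
  u = (7 - (3)·-0.4091 - (1)·0.7841) / (8) = 0.9304
  v = (-10 - (4)·0.9304 - (3)·0.7841) / (11) = -1.4613
  w = (4 - (-4)·0.9304 - (-3)·-1.4613) / (8) = 0.4172
Iteration 3:
  u = (7 - (3)·-1.4613 - (1)·0.4172) / (8) = 1.3708
  v = (-10 - (4)·1.3708 - (3)·0.4172) / (11) = -1.5213
  w = (4 - (-4)·1.3708 - (-3)·-1.5213) / (8) = 0.6149

(1.3708, -1.5213, 0.6149)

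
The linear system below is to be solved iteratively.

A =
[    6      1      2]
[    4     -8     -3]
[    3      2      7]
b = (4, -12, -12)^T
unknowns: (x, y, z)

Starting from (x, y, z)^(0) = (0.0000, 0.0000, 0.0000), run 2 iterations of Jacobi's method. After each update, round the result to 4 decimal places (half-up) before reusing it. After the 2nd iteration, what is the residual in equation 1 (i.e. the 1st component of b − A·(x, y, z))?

0.4524

Iteration 1:
  x = (4 - (1)·0.0000 - (2)·0.0000) / (6) = 0.6667
  y = (-12 - (4)·0.0000 - (-3)·0.0000) / (-8) = 1.5000
  z = (-12 - (3)·0.0000 - (2)·0.0000) / (7) = -1.7143
Iteration 2:
  x = (4 - (1)·1.5000 - (2)·-1.7143) / (6) = 0.9881
  y = (-12 - (4)·0.6667 - (-3)·-1.7143) / (-8) = 2.4762
  z = (-12 - (3)·0.6667 - (2)·1.5000) / (7) = -2.4286
Residual b − A·x = (0.4524, -3.4286, -2.9165)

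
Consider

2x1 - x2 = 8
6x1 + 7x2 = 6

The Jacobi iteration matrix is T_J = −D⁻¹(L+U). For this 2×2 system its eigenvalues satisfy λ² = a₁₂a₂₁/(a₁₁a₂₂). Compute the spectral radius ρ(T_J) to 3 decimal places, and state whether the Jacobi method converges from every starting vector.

a₁₂a₂₁/(a₁₁a₂₂) = (-1)·(6) / ((2)·(7)) = -0.428571
ρ = √|-0.428571| = √0.428571 = 0.655
ρ < 1, so Jacobi converges

0.655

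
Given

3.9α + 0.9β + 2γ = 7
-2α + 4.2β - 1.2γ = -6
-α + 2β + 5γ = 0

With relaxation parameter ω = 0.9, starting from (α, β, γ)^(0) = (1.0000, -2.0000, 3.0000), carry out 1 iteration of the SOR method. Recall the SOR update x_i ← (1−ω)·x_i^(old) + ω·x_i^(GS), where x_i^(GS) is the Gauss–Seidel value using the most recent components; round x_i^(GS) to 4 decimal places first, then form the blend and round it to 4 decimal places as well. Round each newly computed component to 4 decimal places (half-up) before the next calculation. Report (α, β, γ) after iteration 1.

(0.7461, -0.3945, 0.5763)

Iteration 1:
  α: GS value = (7 - (0.9)·-2.0000 - (2)·3.0000) / (3.9) = 0.7179;  α ← (1−ω)·1.0000 + ω·0.7179 = 0.7461
  β: GS value = (-6 - (-2)·0.7461 - (-1.2)·3.0000) / (4.2) = -0.2161;  β ← (1−ω)·-2.0000 + ω·-0.2161 = -0.3945
  γ: GS value = (0 - (-1)·0.7461 - (2)·-0.3945) / (5) = 0.3070;  γ ← (1−ω)·3.0000 + ω·0.3070 = 0.5763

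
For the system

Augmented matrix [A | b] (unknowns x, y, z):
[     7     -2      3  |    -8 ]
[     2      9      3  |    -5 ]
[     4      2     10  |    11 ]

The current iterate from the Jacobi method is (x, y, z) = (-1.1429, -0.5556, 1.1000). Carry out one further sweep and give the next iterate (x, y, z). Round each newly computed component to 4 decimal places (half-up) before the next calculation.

(-1.7730, -0.6682, 1.6683)

One sweep:
  x = (-8 - (-2)·-0.5556 - (3)·1.1000) / (7) = -1.7730
  y = (-5 - (2)·-1.1429 - (3)·1.1000) / (9) = -0.6682
  z = (11 - (4)·-1.1429 - (2)·-0.5556) / (10) = 1.6683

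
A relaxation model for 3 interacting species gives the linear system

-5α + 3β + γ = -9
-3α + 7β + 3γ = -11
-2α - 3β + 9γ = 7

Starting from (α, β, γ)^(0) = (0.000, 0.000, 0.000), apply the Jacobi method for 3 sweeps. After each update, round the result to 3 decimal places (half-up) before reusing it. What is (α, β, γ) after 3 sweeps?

Iteration 1:
  α = (-9 - (3)·0.000 - (1)·0.000) / (-5) = 1.800
  β = (-11 - (-3)·0.000 - (3)·0.000) / (7) = -1.571
  γ = (7 - (-2)·0.000 - (-3)·0.000) / (9) = 0.778
Iteration 2:
  α = (-9 - (3)·-1.571 - (1)·0.778) / (-5) = 1.013
  β = (-11 - (-3)·1.800 - (3)·0.778) / (7) = -1.133
  γ = (7 - (-2)·1.800 - (-3)·-1.571) / (9) = 0.654
Iteration 3:
  α = (-9 - (3)·-1.133 - (1)·0.654) / (-5) = 1.251
  β = (-11 - (-3)·1.013 - (3)·0.654) / (7) = -1.418
  γ = (7 - (-2)·1.013 - (-3)·-1.133) / (9) = 0.625

(1.251, -1.418, 0.625)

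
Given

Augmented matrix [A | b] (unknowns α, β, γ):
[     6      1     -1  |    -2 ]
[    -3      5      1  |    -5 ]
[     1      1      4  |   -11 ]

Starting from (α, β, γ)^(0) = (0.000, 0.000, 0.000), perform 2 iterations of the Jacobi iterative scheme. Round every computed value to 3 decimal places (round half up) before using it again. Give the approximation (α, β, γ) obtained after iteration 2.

(-0.625, -0.650, -2.417)

Iteration 1:
  α = (-2 - (1)·0.000 - (-1)·0.000) / (6) = -0.333
  β = (-5 - (-3)·0.000 - (1)·0.000) / (5) = -1.000
  γ = (-11 - (1)·0.000 - (1)·0.000) / (4) = -2.750
Iteration 2:
  α = (-2 - (1)·-1.000 - (-1)·-2.750) / (6) = -0.625
  β = (-5 - (-3)·-0.333 - (1)·-2.750) / (5) = -0.650
  γ = (-11 - (1)·-0.333 - (1)·-1.000) / (4) = -2.417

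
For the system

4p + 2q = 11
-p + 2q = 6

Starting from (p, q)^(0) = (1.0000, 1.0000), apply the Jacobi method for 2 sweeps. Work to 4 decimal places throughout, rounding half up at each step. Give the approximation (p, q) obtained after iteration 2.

(1.0000, 4.1250)

Iteration 1:
  p = (11 - (2)·1.0000) / (4) = 2.2500
  q = (6 - (-1)·1.0000) / (2) = 3.5000
Iteration 2:
  p = (11 - (2)·3.5000) / (4) = 1.0000
  q = (6 - (-1)·2.2500) / (2) = 4.1250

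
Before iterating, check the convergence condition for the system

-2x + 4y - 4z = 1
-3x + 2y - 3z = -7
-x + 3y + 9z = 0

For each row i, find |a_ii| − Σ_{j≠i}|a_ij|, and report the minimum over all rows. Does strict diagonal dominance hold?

row 1: |-2| − (4+4) = -6
row 2: |2| − (3+3) = -4
row 3: |9| − (1+3) = 5
minimum over rows = -6 → not strictly diagonally dominant

-6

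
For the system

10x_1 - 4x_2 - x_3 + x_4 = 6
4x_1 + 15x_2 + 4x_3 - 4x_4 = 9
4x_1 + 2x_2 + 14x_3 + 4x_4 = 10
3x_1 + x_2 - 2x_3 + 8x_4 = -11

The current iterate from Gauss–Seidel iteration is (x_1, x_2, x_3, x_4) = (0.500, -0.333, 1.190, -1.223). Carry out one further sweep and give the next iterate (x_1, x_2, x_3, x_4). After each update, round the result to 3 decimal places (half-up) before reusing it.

(0.708, -0.232, 0.895, -1.388)

One sweep:
  x_1 = (6 - (-4)·-0.333 - (-1)·1.190 - (1)·-1.223) / (10) = 0.708
  x_2 = (9 - (4)·0.708 - (4)·1.190 - (-4)·-1.223) / (15) = -0.232
  x_3 = (10 - (4)·0.708 - (2)·-0.232 - (4)·-1.223) / (14) = 0.895
  x_4 = (-11 - (3)·0.708 - (1)·-0.232 - (-2)·0.895) / (8) = -1.388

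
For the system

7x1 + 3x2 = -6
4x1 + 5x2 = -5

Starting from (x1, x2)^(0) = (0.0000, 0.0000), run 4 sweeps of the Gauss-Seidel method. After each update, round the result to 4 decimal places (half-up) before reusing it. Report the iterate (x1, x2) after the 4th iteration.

(-0.6604, -0.4717)

Iteration 1:
  x1 = (-6 - (3)·0.0000) / (7) = -0.8571
  x2 = (-5 - (4)·-0.8571) / (5) = -0.3143
Iteration 2:
  x1 = (-6 - (3)·-0.3143) / (7) = -0.7224
  x2 = (-5 - (4)·-0.7224) / (5) = -0.4221
Iteration 3:
  x1 = (-6 - (3)·-0.4221) / (7) = -0.6762
  x2 = (-5 - (4)·-0.6762) / (5) = -0.4590
Iteration 4:
  x1 = (-6 - (3)·-0.4590) / (7) = -0.6604
  x2 = (-5 - (4)·-0.6604) / (5) = -0.4717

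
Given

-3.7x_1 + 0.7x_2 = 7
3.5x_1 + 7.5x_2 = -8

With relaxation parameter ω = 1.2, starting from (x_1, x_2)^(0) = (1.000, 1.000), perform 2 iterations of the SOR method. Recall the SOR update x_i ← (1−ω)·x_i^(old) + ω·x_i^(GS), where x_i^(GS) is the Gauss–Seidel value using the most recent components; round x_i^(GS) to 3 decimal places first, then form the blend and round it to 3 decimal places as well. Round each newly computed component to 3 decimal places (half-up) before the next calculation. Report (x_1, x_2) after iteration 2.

Iteration 1:
  x_1: GS value = (7 - (0.7)·1.000) / (-3.7) = -1.703;  x_1 ← (1−ω)·1.000 + ω·-1.703 = -2.244
  x_2: GS value = (-8 - (3.5)·-2.244) / (7.5) = -0.019;  x_2 ← (1−ω)·1.000 + ω·-0.019 = -0.223
Iteration 2:
  x_1: GS value = (7 - (0.7)·-0.223) / (-3.7) = -1.934;  x_1 ← (1−ω)·-2.244 + ω·-1.934 = -1.872
  x_2: GS value = (-8 - (3.5)·-1.872) / (7.5) = -0.193;  x_2 ← (1−ω)·-0.223 + ω·-0.193 = -0.187

(-1.872, -0.187)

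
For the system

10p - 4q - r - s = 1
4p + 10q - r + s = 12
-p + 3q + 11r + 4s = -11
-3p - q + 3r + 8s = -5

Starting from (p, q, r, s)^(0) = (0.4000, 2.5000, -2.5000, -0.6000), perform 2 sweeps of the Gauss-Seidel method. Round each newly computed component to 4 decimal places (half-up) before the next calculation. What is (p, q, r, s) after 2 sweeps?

Iteration 1:
  p = (1 - (-4)·2.5000 - (-1)·-2.5000 - (-1)·-0.6000) / (10) = 0.7900
  q = (12 - (4)·0.7900 - (-1)·-2.5000 - (1)·-0.6000) / (10) = 0.6940
  r = (-11 - (-1)·0.7900 - (3)·0.6940 - (4)·-0.6000) / (11) = -0.8993
  s = (-5 - (-3)·0.7900 - (-1)·0.6940 - (3)·-0.8993) / (8) = 0.0952
Iteration 2:
  p = (1 - (-4)·0.6940 - (-1)·-0.8993 - (-1)·0.0952) / (10) = 0.2972
  q = (12 - (4)·0.2972 - (-1)·-0.8993 - (1)·0.0952) / (10) = 0.9817
  r = (-11 - (-1)·0.2972 - (3)·0.9817 - (4)·0.0952) / (11) = -1.2753
  s = (-5 - (-3)·0.2972 - (-1)·0.9817 - (3)·-1.2753) / (8) = 0.0874

(0.2972, 0.9817, -1.2753, 0.0874)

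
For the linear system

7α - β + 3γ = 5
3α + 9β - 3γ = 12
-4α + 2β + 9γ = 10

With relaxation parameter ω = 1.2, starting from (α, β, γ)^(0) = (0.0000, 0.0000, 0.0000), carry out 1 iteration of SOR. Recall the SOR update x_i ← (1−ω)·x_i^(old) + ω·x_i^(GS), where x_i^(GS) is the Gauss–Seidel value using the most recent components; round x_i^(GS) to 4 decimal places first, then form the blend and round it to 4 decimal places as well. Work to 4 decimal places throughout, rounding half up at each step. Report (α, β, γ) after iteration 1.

(0.8572, 1.2571, 1.4552)

Iteration 1:
  α: GS value = (5 - (-1)·0.0000 - (3)·0.0000) / (7) = 0.7143;  α ← (1−ω)·0.0000 + ω·0.7143 = 0.8572
  β: GS value = (12 - (3)·0.8572 - (-3)·0.0000) / (9) = 1.0476;  β ← (1−ω)·0.0000 + ω·1.0476 = 1.2571
  γ: GS value = (10 - (-4)·0.8572 - (2)·1.2571) / (9) = 1.2127;  γ ← (1−ω)·0.0000 + ω·1.2127 = 1.4552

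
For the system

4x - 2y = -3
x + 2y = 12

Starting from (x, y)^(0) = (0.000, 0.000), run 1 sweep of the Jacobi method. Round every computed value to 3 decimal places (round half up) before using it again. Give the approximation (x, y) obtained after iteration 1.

Iteration 1:
  x = (-3 - (-2)·0.000) / (4) = -0.750
  y = (12 - (1)·0.000) / (2) = 6.000

(-0.750, 6.000)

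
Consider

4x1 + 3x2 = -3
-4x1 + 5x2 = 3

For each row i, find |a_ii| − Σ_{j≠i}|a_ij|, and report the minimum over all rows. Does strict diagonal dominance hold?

row 1: |4| − (3) = 1
row 2: |5| − (4) = 1
minimum over rows = 1 → strictly diagonally dominant (convergence guaranteed)

1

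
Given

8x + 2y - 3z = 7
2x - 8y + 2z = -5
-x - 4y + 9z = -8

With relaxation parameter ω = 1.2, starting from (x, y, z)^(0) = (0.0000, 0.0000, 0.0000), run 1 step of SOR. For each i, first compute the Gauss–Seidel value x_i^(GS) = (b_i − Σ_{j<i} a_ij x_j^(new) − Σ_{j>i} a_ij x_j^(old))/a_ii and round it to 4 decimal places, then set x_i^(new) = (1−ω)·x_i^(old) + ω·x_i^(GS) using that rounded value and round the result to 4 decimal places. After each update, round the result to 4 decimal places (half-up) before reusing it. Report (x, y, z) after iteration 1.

(1.0500, 1.0650, -0.3587)

Iteration 1:
  x: GS value = (7 - (2)·0.0000 - (-3)·0.0000) / (8) = 0.8750;  x ← (1−ω)·0.0000 + ω·0.8750 = 1.0500
  y: GS value = (-5 - (2)·1.0500 - (2)·0.0000) / (-8) = 0.8875;  y ← (1−ω)·0.0000 + ω·0.8875 = 1.0650
  z: GS value = (-8 - (-1)·1.0500 - (-4)·1.0650) / (9) = -0.2989;  z ← (1−ω)·0.0000 + ω·-0.2989 = -0.3587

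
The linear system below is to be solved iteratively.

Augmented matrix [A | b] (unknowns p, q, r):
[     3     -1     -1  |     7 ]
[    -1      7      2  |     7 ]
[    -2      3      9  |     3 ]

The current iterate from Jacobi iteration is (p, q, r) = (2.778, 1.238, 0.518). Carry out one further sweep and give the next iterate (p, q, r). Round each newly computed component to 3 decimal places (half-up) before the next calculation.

One sweep:
  p = (7 - (-1)·1.238 - (-1)·0.518) / (3) = 2.919
  q = (7 - (-1)·2.778 - (2)·0.518) / (7) = 1.249
  r = (3 - (-2)·2.778 - (3)·1.238) / (9) = 0.538

(2.919, 1.249, 0.538)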